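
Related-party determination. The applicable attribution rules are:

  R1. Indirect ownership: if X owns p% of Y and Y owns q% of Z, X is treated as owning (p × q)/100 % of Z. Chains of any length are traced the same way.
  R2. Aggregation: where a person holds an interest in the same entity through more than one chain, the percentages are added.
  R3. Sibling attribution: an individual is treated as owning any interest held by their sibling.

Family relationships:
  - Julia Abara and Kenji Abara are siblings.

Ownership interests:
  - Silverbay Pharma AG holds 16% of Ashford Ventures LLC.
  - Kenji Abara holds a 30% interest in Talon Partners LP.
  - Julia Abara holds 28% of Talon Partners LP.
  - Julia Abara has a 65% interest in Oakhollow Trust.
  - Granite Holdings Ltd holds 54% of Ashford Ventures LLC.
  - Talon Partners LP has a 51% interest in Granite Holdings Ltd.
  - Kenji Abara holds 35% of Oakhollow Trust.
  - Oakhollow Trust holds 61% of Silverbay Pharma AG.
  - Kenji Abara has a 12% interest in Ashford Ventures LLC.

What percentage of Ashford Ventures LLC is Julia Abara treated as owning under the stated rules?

37.7332%

By sibling attribution (R3), Julia Abara is treated as also owning Kenji Abara's interest in Talon Partners LP, giving 28% + 30% = 58%.
By sibling attribution (R3), Julia Abara is treated as also owning Kenji Abara's interest in Oakhollow Trust, giving 65% + 35% = 100%.
By sibling attribution (R3), Julia Abara is treated as owning Kenji Abara's 12% interest in Ashford Ventures LLC.
Chain via Talon Partners LP → Granite Holdings Ltd (R1): 58% × 51% × 54% = 15.9732% of Ashford Ventures LLC.
Chain via Oakhollow Trust → Silverbay Pharma AG (R1): 100% × 61% × 16% = 9.76% of Ashford Ventures LLC.
Direct interest in Ashford Ventures LLC: 12%.
Aggregating (R2): 15.9732% + 9.76% + 12% = 37.7332%.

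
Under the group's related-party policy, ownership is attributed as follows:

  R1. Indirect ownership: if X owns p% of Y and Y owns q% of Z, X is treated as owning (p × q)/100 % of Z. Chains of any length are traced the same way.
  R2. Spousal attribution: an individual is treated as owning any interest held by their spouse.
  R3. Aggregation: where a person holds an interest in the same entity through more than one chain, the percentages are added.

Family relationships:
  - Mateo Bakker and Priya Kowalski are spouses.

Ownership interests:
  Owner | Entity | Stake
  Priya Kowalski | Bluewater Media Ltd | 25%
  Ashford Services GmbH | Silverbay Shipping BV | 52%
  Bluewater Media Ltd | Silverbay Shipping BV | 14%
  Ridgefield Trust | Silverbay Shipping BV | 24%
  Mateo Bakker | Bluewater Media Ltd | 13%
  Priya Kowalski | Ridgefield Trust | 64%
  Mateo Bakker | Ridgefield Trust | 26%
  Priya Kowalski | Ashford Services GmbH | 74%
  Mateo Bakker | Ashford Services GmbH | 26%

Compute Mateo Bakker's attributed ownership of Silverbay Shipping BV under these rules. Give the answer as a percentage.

By spousal attribution (R2), Mateo Bakker is treated as also owning Priya Kowalski's interest in Ashford Services GmbH, giving 26% + 74% = 100%.
By spousal attribution (R2), Mateo Bakker is treated as also owning Priya Kowalski's interest in Ridgefield Trust, giving 26% + 64% = 90%.
By spousal attribution (R2), Mateo Bakker is treated as also owning Priya Kowalski's interest in Bluewater Media Ltd, giving 13% + 25% = 38%.
Chain via Ashford Services GmbH (R1): 100% × 52% = 52% of Silverbay Shipping BV.
Chain via Ridgefield Trust (R1): 90% × 24% = 21.6% of Silverbay Shipping BV.
Chain via Bluewater Media Ltd (R1): 38% × 14% = 5.32% of Silverbay Shipping BV.
Aggregating (R3): 52% + 21.6% + 5.32% = 78.92%.

78.92%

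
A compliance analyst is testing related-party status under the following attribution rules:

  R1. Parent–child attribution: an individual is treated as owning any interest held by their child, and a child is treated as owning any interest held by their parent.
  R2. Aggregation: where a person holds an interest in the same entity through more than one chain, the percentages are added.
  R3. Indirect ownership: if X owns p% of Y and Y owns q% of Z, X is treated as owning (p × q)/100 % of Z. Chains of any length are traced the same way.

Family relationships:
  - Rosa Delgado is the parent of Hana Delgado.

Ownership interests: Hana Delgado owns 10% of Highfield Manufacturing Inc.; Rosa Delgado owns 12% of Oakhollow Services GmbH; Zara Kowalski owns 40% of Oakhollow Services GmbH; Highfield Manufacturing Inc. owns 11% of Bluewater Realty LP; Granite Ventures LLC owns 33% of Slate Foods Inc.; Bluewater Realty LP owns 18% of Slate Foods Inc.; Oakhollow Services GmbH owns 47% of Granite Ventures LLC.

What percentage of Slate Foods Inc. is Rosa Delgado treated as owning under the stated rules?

By parent–child attribution (R1), Rosa Delgado is treated as owning Hana Delgado's 10% interest in Highfield Manufacturing Inc.
Chain via Oakhollow Services GmbH → Granite Ventures LLC (R3): 12% × 47% × 33% = 1.8612% of Slate Foods Inc.
Chain via Highfield Manufacturing Inc. → Bluewater Realty LP (R3): 10% × 11% × 18% = 0.198% of Slate Foods Inc.
Aggregating (R2): 1.8612% + 0.198% = 2.0592%.

2.0592%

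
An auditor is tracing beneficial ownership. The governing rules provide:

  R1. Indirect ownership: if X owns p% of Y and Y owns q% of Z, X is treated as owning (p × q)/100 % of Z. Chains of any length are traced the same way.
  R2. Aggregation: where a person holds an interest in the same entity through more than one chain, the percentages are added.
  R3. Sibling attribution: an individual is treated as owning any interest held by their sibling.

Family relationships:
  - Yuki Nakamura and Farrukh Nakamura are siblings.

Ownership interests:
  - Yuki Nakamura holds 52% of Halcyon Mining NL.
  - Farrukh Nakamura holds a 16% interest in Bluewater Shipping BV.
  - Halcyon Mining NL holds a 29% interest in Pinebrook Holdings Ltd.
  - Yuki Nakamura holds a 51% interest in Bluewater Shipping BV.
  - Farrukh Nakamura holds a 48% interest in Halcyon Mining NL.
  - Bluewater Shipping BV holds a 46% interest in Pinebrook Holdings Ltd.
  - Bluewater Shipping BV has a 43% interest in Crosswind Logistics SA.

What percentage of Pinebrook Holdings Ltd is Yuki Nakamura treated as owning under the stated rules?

59.82%

By sibling attribution (R3), Yuki Nakamura is treated as also owning Farrukh Nakamura's interest in Bluewater Shipping BV, giving 51% + 16% = 67%.
By sibling attribution (R3), Yuki Nakamura is treated as also owning Farrukh Nakamura's interest in Halcyon Mining NL, giving 52% + 48% = 100%.
Chain via Bluewater Shipping BV (R1): 67% × 46% = 30.82% of Pinebrook Holdings Ltd.
Chain via Halcyon Mining NL (R1): 100% × 29% = 29% of Pinebrook Holdings Ltd.
Aggregating (R2): 30.82% + 29% = 59.82%.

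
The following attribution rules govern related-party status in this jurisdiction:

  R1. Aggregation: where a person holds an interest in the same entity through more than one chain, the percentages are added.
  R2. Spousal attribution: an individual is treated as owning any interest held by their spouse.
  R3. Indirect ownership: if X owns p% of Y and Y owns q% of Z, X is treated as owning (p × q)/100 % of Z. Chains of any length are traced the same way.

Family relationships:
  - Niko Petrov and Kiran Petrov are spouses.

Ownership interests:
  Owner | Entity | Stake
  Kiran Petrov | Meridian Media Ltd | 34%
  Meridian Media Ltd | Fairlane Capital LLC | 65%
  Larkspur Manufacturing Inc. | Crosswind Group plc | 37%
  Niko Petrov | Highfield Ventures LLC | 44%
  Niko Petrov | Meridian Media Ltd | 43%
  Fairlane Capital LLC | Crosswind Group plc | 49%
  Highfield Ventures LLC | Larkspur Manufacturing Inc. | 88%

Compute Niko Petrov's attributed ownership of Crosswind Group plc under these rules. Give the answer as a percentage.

38.8509%

By spousal attribution (R2), Niko Petrov is treated as also owning Kiran Petrov's interest in Meridian Media Ltd, giving 43% + 34% = 77%.
Chain via Meridian Media Ltd → Fairlane Capital LLC (R3): 77% × 65% × 49% = 24.5245% of Crosswind Group plc.
Chain via Highfield Ventures LLC → Larkspur Manufacturing Inc. (R3): 44% × 88% × 37% = 14.3264% of Crosswind Group plc.
Aggregating (R1): 24.5245% + 14.3264% = 38.8509%.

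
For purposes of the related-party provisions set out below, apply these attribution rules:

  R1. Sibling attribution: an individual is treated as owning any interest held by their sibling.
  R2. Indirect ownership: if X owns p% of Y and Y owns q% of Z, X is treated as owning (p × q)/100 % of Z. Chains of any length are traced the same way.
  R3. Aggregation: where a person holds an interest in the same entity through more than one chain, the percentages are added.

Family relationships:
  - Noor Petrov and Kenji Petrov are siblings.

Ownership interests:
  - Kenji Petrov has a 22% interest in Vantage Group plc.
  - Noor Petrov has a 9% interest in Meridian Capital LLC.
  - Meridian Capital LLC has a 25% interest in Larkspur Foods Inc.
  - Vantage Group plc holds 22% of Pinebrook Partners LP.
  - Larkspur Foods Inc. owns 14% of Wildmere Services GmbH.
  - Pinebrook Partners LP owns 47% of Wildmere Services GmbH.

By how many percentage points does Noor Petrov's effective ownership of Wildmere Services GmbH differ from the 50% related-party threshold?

By sibling attribution (R1), Noor Petrov is treated as owning Kenji Petrov's 22% interest in Vantage Group plc.
Chain via Meridian Capital LLC → Larkspur Foods Inc. (R2): 9% × 25% × 14% = 0.315% of Wildmere Services GmbH.
Chain via Vantage Group plc → Pinebrook Partners LP (R2): 22% × 22% × 47% = 2.2748% of Wildmere Services GmbH.
Aggregating (R3): 0.315% + 2.2748% = 2.5898%.
2.5898% falls short of the 50% threshold by 47.4102 percentage points.

47.4102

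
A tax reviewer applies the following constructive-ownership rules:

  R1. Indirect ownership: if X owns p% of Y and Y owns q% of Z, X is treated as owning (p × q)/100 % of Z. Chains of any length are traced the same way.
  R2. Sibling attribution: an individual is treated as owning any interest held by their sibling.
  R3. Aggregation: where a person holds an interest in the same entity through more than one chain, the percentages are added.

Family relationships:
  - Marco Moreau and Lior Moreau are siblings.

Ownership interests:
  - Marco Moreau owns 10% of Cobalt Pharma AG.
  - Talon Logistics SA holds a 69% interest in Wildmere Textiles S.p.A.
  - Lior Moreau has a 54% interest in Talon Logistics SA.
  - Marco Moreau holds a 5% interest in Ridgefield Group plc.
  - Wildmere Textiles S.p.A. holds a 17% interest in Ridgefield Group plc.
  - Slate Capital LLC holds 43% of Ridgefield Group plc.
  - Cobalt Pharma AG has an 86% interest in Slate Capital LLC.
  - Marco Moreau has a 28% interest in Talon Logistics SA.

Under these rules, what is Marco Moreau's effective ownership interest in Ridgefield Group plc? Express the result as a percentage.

By sibling attribution (R2), Marco Moreau is treated as also owning Lior Moreau's interest in Talon Logistics SA, giving 28% + 54% = 82%.
Chain via Talon Logistics SA → Wildmere Textiles S.p.A. (R1): 82% × 69% × 17% = 9.6186% of Ridgefield Group plc.
Chain via Cobalt Pharma AG → Slate Capital LLC (R1): 10% × 86% × 43% = 3.698% of Ridgefield Group plc.
Direct interest in Ridgefield Group plc: 5%.
Aggregating (R3): 9.6186% + 3.698% + 5% = 18.3166%.

18.3166%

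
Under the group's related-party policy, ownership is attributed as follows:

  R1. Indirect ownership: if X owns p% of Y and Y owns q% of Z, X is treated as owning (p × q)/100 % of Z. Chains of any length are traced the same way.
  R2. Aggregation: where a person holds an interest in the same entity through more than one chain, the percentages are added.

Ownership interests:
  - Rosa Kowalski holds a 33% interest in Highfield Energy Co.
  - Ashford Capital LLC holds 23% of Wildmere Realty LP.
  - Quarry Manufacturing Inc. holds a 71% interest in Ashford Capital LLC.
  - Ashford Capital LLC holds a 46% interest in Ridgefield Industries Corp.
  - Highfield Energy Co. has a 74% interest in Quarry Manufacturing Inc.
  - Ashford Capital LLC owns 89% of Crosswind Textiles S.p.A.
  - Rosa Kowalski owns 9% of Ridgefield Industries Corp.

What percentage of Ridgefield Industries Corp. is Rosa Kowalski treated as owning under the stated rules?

16.975572%

Chain via Highfield Energy Co. → Quarry Manufacturing Inc. → Ashford Capital LLC (R1): 33% × 74% × 71% × 46% = 7.975572% of Ridgefield Industries Corp.
Direct interest in Ridgefield Industries Corp: 9%.
Aggregating (R2): 7.975572% + 9% = 16.975572%.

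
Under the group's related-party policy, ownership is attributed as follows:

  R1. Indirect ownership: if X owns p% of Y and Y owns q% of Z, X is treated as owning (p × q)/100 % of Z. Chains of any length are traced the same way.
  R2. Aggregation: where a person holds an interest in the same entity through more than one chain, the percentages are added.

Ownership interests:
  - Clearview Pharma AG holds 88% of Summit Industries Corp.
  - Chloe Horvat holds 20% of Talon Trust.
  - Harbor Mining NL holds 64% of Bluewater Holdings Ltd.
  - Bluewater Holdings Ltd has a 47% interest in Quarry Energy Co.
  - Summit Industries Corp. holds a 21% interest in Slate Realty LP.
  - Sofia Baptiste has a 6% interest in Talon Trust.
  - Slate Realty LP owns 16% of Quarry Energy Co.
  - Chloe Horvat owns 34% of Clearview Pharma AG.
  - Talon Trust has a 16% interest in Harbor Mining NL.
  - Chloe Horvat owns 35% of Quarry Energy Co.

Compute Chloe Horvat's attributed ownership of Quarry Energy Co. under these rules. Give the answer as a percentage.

Chain via Clearview Pharma AG → Summit Industries Corp. → Slate Realty LP (R1): 34% × 88% × 21% × 16% = 1.005312% of Quarry Energy Co.
Chain via Talon Trust → Harbor Mining NL → Bluewater Holdings Ltd (R1): 20% × 16% × 64% × 47% = 0.96256% of Quarry Energy Co.
Direct interest in Quarry Energy Co: 35%.
Aggregating (R2): 1.005312% + 0.96256% + 35% = 36.967872%.

36.967872%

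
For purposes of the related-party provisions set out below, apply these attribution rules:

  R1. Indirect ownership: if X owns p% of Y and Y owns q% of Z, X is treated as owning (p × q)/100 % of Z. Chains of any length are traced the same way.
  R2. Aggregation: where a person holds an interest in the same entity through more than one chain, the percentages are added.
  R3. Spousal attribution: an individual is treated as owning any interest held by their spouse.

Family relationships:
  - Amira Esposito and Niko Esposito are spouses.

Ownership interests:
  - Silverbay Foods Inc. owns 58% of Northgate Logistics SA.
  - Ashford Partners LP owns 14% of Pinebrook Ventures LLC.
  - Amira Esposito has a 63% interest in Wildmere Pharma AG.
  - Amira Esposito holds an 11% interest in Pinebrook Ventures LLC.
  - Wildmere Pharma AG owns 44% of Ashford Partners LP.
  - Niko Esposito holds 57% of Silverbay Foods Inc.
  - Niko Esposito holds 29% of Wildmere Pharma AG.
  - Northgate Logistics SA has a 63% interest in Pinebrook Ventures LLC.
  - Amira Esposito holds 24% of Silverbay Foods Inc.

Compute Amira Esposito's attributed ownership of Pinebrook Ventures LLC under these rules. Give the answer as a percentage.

46.2646%

By spousal attribution (R3), Amira Esposito is treated as also owning Niko Esposito's interest in Silverbay Foods Inc, giving 24% + 57% = 81%.
By spousal attribution (R3), Amira Esposito is treated as also owning Niko Esposito's interest in Wildmere Pharma AG, giving 63% + 29% = 92%.
Chain via Silverbay Foods Inc. → Northgate Logistics SA (R1): 81% × 58% × 63% = 29.5974% of Pinebrook Ventures LLC.
Chain via Wildmere Pharma AG → Ashford Partners LP (R1): 92% × 44% × 14% = 5.6672% of Pinebrook Ventures LLC.
Direct interest in Pinebrook Ventures LLC: 11%.
Aggregating (R2): 29.5974% + 5.6672% + 11% = 46.2646%.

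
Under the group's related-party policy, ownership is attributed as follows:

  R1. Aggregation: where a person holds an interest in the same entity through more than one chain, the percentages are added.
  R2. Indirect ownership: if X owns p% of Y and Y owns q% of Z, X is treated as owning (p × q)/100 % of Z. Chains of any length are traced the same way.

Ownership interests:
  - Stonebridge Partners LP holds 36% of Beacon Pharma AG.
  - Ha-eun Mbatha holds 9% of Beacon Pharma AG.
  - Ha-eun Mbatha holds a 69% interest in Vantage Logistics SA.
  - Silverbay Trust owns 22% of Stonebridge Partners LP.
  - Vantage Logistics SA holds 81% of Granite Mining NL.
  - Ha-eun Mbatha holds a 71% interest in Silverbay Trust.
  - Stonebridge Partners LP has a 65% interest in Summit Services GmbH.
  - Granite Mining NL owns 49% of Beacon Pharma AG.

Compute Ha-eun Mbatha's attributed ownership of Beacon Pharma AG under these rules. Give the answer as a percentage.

42.0093%

Chain via Vantage Logistics SA → Granite Mining NL (R2): 69% × 81% × 49% = 27.3861% of Beacon Pharma AG.
Chain via Silverbay Trust → Stonebridge Partners LP (R2): 71% × 22% × 36% = 5.6232% of Beacon Pharma AG.
Direct interest in Beacon Pharma AG: 9%.
Aggregating (R1): 27.3861% + 5.6232% + 9% = 42.0093%.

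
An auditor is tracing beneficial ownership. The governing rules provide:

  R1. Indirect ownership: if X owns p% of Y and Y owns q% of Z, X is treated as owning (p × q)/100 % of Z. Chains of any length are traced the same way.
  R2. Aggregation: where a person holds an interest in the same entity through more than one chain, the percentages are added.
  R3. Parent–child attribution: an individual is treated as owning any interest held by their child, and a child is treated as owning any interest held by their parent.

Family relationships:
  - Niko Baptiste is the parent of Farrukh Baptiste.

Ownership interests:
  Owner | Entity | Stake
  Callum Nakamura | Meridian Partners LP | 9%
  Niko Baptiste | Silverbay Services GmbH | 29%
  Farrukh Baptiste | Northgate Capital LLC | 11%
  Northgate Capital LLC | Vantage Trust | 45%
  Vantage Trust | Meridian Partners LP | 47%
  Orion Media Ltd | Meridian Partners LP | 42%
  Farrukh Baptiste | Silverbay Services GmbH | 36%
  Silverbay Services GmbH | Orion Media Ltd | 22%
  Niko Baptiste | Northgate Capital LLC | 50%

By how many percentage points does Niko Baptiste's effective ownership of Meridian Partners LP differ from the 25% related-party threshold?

6.0925

By parent–child attribution (R3), Niko Baptiste is treated as also owning Farrukh Baptiste's interest in Northgate Capital LLC, giving 50% + 11% = 61%.
By parent–child attribution (R3), Niko Baptiste is treated as also owning Farrukh Baptiste's interest in Silverbay Services GmbH, giving 29% + 36% = 65%.
Chain via Northgate Capital LLC → Vantage Trust (R1): 61% × 45% × 47% = 12.9015% of Meridian Partners LP.
Chain via Silverbay Services GmbH → Orion Media Ltd (R1): 65% × 22% × 42% = 6.006% of Meridian Partners LP.
Aggregating (R2): 12.9015% + 6.006% = 18.9075%.
18.9075% falls short of the 25% threshold by 6.0925 percentage points.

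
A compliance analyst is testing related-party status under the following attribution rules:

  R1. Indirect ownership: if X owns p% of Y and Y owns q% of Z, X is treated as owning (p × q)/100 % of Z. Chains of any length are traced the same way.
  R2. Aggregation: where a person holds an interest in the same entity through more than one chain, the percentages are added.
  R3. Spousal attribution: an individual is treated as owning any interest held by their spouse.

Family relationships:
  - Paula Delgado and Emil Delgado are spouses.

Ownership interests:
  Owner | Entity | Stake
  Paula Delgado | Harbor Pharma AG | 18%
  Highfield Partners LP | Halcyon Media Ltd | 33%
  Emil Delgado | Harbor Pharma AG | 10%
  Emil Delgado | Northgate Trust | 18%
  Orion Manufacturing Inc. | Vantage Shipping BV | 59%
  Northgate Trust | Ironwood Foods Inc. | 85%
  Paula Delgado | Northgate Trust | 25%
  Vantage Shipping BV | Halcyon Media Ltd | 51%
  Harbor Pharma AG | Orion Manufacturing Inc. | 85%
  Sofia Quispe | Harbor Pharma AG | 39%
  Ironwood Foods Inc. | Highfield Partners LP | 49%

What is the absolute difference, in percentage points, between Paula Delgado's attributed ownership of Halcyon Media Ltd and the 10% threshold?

3.071555

By spousal attribution (R3), Paula Delgado is treated as also owning Emil Delgado's interest in Harbor Pharma AG, giving 18% + 10% = 28%.
By spousal attribution (R3), Paula Delgado is treated as also owning Emil Delgado's interest in Northgate Trust, giving 25% + 18% = 43%.
Chain via Harbor Pharma AG → Orion Manufacturing Inc. → Vantage Shipping BV (R1): 28% × 85% × 59% × 51% = 7.16142% of Halcyon Media Ltd.
Chain via Northgate Trust → Ironwood Foods Inc. → Highfield Partners LP (R1): 43% × 85% × 49% × 33% = 5.910135% of Halcyon Media Ltd.
Aggregating (R2): 7.16142% + 5.910135% = 13.071555%.
13.071555% exceeds the 10% threshold by 3.071555 percentage points.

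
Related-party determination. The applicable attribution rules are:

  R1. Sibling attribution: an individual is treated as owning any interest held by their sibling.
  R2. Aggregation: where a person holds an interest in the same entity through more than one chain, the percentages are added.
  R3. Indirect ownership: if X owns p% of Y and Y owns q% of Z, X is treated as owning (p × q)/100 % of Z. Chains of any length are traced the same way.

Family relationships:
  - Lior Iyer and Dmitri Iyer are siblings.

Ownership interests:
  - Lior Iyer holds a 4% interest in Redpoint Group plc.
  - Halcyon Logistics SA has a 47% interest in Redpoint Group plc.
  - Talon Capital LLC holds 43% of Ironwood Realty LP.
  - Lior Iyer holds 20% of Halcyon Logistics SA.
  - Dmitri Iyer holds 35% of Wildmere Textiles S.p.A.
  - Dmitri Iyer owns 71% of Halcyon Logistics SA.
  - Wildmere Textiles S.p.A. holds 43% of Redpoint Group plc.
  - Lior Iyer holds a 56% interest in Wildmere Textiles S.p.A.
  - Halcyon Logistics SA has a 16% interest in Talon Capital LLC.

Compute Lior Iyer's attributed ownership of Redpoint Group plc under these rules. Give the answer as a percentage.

By sibling attribution (R1), Lior Iyer is treated as also owning Dmitri Iyer's interest in Halcyon Logistics SA, giving 20% + 71% = 91%.
By sibling attribution (R1), Lior Iyer is treated as also owning Dmitri Iyer's interest in Wildmere Textiles S.p.A, giving 56% + 35% = 91%.
Chain via Halcyon Logistics SA (R3): 91% × 47% = 42.77% of Redpoint Group plc.
Chain via Wildmere Textiles S.p.A. (R3): 91% × 43% = 39.13% of Redpoint Group plc.
Direct interest in Redpoint Group plc: 4%.
Aggregating (R2): 42.77% + 39.13% + 4% = 85.9%.

85.9%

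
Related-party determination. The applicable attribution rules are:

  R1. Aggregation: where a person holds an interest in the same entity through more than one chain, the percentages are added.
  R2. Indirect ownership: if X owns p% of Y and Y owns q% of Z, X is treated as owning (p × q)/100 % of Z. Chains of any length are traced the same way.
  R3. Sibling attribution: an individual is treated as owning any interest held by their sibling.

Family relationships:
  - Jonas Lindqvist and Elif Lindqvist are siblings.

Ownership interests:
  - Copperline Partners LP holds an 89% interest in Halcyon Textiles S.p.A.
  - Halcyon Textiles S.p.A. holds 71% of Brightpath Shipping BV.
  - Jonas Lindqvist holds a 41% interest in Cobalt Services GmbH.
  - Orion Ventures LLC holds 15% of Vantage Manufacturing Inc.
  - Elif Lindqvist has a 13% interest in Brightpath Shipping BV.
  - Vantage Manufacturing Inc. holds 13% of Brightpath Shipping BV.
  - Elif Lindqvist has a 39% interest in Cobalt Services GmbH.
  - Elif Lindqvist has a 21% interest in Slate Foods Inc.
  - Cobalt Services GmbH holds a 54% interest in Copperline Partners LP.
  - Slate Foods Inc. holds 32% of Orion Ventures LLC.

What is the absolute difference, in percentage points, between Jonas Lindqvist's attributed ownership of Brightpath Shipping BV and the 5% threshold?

By sibling attribution (R3), Jonas Lindqvist is treated as also owning Elif Lindqvist's interest in Cobalt Services GmbH, giving 41% + 39% = 80%.
By sibling attribution (R3), Jonas Lindqvist is treated as owning Elif Lindqvist's 21% interest in Slate Foods Inc.
By sibling attribution (R3), Jonas Lindqvist is treated as owning Elif Lindqvist's 13% interest in Brightpath Shipping BV.
Chain via Cobalt Services GmbH → Copperline Partners LP → Halcyon Textiles S.p.A. (R2): 80% × 54% × 89% × 71% = 27.29808% of Brightpath Shipping BV.
Chain via Slate Foods Inc. → Orion Ventures LLC → Vantage Manufacturing Inc. (R2): 21% × 32% × 15% × 13% = 0.13104% of Brightpath Shipping BV.
Direct interest in Brightpath Shipping BV: 13%.
Aggregating (R1): 27.29808% + 0.13104% + 13% = 40.42912%.
40.42912% exceeds the 5% threshold by 35.42912 percentage points.

35.42912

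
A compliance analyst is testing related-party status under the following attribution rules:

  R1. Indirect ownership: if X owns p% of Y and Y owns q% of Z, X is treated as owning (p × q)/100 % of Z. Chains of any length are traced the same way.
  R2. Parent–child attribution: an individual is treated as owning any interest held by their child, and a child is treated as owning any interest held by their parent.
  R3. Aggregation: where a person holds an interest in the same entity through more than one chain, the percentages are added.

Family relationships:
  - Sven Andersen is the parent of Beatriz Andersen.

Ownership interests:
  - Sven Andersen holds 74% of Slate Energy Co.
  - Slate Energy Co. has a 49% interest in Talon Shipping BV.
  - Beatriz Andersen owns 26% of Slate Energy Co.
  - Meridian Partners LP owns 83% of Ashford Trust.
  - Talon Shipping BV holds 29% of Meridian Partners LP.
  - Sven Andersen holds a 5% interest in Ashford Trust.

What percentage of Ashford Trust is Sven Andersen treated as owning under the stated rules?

16.7943%

By parent–child attribution (R2), Sven Andersen is treated as also owning Beatriz Andersen's interest in Slate Energy Co, giving 74% + 26% = 100%.
Chain via Slate Energy Co. → Talon Shipping BV → Meridian Partners LP (R1): 100% × 49% × 29% × 83% = 11.7943% of Ashford Trust.
Direct interest in Ashford Trust: 5%.
Aggregating (R3): 11.7943% + 5% = 16.7943%.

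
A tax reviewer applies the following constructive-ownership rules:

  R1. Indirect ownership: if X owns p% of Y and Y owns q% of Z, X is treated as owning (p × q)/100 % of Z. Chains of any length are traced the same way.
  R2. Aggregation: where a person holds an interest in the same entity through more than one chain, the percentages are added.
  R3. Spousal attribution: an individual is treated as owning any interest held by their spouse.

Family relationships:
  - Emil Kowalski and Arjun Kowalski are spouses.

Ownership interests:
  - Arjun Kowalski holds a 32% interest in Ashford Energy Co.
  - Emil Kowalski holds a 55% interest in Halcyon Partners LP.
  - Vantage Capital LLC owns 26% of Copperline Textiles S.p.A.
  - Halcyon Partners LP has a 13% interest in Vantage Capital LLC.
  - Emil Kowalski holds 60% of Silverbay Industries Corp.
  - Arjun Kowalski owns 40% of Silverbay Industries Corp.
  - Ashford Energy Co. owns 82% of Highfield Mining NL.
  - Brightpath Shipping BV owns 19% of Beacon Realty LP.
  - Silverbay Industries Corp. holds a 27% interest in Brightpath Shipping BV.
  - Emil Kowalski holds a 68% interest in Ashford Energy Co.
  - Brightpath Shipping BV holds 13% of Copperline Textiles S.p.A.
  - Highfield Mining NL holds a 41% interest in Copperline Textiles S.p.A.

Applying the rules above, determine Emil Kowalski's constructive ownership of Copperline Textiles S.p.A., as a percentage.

By spousal attribution (R3), Emil Kowalski is treated as also owning Arjun Kowalski's interest in Silverbay Industries Corp, giving 60% + 40% = 100%.
By spousal attribution (R3), Emil Kowalski is treated as also owning Arjun Kowalski's interest in Ashford Energy Co, giving 68% + 32% = 100%.
Chain via Halcyon Partners LP → Vantage Capital LLC (R1): 55% × 13% × 26% = 1.859% of Copperline Textiles S.p.A.
Chain via Silverbay Industries Corp. → Brightpath Shipping BV (R1): 100% × 27% × 13% = 3.51% of Copperline Textiles S.p.A.
Chain via Ashford Energy Co. → Highfield Mining NL (R1): 100% × 82% × 41% = 33.62% of Copperline Textiles S.p.A.
Aggregating (R2): 1.859% + 3.51% + 33.62% = 38.989%.

38.989%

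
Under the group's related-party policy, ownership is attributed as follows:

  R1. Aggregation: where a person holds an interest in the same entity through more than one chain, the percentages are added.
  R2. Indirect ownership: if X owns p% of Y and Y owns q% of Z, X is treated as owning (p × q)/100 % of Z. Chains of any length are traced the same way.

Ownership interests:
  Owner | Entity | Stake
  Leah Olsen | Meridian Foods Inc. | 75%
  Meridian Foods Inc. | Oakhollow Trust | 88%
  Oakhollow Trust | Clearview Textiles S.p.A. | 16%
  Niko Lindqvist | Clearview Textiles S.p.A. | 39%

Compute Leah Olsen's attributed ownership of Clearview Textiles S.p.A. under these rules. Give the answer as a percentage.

Chain via Meridian Foods Inc. → Oakhollow Trust (R2): 75% × 88% × 16% = 10.56% of Clearview Textiles S.p.A.

10.56%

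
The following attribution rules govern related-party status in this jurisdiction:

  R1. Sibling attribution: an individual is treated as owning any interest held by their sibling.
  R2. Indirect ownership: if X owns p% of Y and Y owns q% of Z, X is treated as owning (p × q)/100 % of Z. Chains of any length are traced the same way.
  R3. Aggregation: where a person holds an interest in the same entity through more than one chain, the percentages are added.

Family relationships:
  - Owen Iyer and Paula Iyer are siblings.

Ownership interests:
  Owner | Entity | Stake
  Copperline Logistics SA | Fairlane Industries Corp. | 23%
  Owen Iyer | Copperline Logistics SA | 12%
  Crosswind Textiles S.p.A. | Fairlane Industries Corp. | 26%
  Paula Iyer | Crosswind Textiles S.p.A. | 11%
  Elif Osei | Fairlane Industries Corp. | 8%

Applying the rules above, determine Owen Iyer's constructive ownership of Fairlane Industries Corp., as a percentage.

5.62%

By sibling attribution (R1), Owen Iyer is treated as owning Paula Iyer's 11% interest in Crosswind Textiles S.p.A.
Chain via Copperline Logistics SA (R2): 12% × 23% = 2.76% of Fairlane Industries Corp.
Chain via Crosswind Textiles S.p.A. (R2): 11% × 26% = 2.86% of Fairlane Industries Corp.
Aggregating (R3): 2.76% + 2.86% = 5.62%.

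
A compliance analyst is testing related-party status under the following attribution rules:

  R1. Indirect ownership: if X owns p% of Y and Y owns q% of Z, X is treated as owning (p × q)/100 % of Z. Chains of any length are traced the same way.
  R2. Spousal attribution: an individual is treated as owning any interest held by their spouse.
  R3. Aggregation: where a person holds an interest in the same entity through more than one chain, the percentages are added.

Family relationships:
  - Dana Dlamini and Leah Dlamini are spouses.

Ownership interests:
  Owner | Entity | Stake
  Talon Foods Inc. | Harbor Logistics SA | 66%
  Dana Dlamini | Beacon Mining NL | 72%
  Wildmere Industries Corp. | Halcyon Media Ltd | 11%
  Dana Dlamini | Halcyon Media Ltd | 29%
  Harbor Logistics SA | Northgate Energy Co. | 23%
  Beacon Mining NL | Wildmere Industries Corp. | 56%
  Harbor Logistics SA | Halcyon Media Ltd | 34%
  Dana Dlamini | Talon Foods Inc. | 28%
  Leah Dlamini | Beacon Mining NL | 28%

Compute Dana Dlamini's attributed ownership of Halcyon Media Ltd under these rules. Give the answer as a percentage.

By spousal attribution (R2), Dana Dlamini is treated as also owning Leah Dlamini's interest in Beacon Mining NL, giving 72% + 28% = 100%.
Chain via Beacon Mining NL → Wildmere Industries Corp. (R1): 100% × 56% × 11% = 6.16% of Halcyon Media Ltd.
Chain via Talon Foods Inc. → Harbor Logistics SA (R1): 28% × 66% × 34% = 6.2832% of Halcyon Media Ltd.
Direct interest in Halcyon Media Ltd: 29%.
Aggregating (R3): 6.16% + 6.2832% + 29% = 41.4432%.

41.4432%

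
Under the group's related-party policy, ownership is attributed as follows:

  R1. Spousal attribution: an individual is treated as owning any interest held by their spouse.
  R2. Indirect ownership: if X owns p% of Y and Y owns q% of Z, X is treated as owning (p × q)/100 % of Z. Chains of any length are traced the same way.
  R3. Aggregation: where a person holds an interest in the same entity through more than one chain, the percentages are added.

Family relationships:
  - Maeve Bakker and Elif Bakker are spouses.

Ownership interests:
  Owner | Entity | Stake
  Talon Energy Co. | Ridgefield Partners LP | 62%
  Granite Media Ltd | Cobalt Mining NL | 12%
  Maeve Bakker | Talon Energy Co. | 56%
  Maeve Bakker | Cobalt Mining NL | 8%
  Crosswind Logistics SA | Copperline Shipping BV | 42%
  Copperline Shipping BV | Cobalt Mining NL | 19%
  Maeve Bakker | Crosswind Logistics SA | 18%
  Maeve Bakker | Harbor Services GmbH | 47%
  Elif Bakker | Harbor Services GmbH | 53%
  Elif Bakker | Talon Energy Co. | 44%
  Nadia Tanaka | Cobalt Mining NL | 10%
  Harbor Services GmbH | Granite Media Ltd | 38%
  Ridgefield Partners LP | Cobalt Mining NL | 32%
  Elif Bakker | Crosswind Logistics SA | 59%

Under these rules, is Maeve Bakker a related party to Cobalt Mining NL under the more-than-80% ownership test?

By spousal attribution (R1), Maeve Bakker is treated as also owning Elif Bakker's interest in Crosswind Logistics SA, giving 18% + 59% = 77%.
By spousal attribution (R1), Maeve Bakker is treated as also owning Elif Bakker's interest in Harbor Services GmbH, giving 47% + 53% = 100%.
By spousal attribution (R1), Maeve Bakker is treated as also owning Elif Bakker's interest in Talon Energy Co, giving 56% + 44% = 100%.
Chain via Crosswind Logistics SA → Copperline Shipping BV (R2): 77% × 42% × 19% = 6.1446% of Cobalt Mining NL.
Chain via Harbor Services GmbH → Granite Media Ltd (R2): 100% × 38% × 12% = 4.56% of Cobalt Mining NL.
Chain via Talon Energy Co. → Ridgefield Partners LP (R2): 100% × 62% × 32% = 19.84% of Cobalt Mining NL.
Direct interest in Cobalt Mining NL: 8%.
Aggregating (R3): 6.1446% + 4.56% + 19.84% + 8% = 38.5446%.
38.5446% does not exceed the 80% threshold, so Maeve is not a related party to Cobalt Mining NL.

No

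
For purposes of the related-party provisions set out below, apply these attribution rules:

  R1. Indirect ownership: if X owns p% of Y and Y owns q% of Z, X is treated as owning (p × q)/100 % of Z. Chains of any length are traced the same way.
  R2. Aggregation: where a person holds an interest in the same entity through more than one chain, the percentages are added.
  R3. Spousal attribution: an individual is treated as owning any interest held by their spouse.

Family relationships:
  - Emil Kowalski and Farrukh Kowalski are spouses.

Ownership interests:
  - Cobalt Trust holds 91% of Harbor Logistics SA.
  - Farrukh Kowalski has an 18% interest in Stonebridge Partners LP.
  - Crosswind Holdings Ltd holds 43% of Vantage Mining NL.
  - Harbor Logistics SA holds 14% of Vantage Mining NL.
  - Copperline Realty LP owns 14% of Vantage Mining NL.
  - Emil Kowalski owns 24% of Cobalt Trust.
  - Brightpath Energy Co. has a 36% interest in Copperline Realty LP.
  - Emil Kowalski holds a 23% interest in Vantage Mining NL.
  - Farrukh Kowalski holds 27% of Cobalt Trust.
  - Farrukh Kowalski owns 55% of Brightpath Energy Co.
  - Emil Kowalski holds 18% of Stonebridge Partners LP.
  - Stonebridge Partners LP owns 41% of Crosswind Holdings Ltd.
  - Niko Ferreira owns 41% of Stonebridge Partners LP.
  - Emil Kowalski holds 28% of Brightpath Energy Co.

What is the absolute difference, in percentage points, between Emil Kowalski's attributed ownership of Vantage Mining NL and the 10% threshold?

By spousal attribution (R3), Emil Kowalski is treated as also owning Farrukh Kowalski's interest in Brightpath Energy Co, giving 28% + 55% = 83%.
By spousal attribution (R3), Emil Kowalski is treated as also owning Farrukh Kowalski's interest in Cobalt Trust, giving 24% + 27% = 51%.
By spousal attribution (R3), Emil Kowalski is treated as also owning Farrukh Kowalski's interest in Stonebridge Partners LP, giving 18% + 18% = 36%.
Chain via Brightpath Energy Co. → Copperline Realty LP (R1): 83% × 36% × 14% = 4.1832% of Vantage Mining NL.
Chain via Cobalt Trust → Harbor Logistics SA (R1): 51% × 91% × 14% = 6.4974% of Vantage Mining NL.
Chain via Stonebridge Partners LP → Crosswind Holdings Ltd (R1): 36% × 41% × 43% = 6.3468% of Vantage Mining NL.
Direct interest in Vantage Mining NL: 23%.
Aggregating (R2): 4.1832% + 6.4974% + 6.3468% + 23% = 40.0274%.
40.0274% exceeds the 10% threshold by 30.0274 percentage points.

30.0274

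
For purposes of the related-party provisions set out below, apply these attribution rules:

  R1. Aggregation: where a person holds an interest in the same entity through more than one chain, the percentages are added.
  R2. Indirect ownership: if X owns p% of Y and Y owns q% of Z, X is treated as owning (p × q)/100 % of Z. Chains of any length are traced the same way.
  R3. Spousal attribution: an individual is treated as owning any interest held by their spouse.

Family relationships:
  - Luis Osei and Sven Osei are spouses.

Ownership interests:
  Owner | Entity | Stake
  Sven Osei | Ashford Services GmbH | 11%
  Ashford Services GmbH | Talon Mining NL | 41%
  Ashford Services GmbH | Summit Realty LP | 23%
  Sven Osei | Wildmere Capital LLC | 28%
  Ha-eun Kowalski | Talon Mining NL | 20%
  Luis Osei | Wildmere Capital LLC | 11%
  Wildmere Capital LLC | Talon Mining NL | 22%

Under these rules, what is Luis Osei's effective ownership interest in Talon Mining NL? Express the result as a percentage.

By spousal attribution (R3), Luis Osei is treated as also owning Sven Osei's interest in Wildmere Capital LLC, giving 11% + 28% = 39%.
By spousal attribution (R3), Luis Osei is treated as owning Sven Osei's 11% interest in Ashford Services GmbH.
Chain via Wildmere Capital LLC (R2): 39% × 22% = 8.58% of Talon Mining NL.
Chain via Ashford Services GmbH (R2): 11% × 41% = 4.51% of Talon Mining NL.
Aggregating (R1): 8.58% + 4.51% = 13.09%.

13.09%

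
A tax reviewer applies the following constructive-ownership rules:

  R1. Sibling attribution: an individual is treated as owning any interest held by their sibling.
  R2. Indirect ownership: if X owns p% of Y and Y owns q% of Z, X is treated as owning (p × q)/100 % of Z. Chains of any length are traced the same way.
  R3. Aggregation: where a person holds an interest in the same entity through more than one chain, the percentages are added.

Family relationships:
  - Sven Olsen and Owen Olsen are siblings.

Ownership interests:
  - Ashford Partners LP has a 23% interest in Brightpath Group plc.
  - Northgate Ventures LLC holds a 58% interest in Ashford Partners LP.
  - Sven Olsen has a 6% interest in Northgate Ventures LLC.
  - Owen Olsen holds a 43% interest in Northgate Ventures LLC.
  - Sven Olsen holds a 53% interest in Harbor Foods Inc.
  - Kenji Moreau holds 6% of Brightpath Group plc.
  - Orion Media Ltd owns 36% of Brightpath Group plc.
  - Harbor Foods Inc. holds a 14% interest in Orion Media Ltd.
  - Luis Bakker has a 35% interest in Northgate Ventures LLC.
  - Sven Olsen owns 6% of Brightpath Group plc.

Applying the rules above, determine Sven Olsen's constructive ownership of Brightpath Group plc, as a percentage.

15.2078%

By sibling attribution (R1), Sven Olsen is treated as also owning Owen Olsen's interest in Northgate Ventures LLC, giving 6% + 43% = 49%.
Chain via Northgate Ventures LLC → Ashford Partners LP (R2): 49% × 58% × 23% = 6.5366% of Brightpath Group plc.
Chain via Harbor Foods Inc. → Orion Media Ltd (R2): 53% × 14% × 36% = 2.6712% of Brightpath Group plc.
Direct interest in Brightpath Group plc: 6%.
Aggregating (R3): 6.5366% + 2.6712% + 6% = 15.2078%.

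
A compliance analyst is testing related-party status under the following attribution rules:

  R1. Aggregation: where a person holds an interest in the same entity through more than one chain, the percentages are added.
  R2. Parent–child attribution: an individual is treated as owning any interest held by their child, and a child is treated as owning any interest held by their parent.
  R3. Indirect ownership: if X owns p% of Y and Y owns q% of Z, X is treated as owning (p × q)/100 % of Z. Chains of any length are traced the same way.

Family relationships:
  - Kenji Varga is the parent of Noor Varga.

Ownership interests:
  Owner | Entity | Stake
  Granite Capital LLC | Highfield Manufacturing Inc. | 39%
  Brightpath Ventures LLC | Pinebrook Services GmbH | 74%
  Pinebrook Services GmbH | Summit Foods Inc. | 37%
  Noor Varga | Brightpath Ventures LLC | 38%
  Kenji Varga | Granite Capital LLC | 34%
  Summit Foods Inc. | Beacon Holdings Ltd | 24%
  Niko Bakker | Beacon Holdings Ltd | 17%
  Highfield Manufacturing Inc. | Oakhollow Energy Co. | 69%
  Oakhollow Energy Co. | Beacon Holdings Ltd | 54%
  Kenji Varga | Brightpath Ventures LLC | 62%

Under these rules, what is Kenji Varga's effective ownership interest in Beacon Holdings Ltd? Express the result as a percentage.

By parent–child attribution (R2), Kenji Varga is treated as also owning Noor Varga's interest in Brightpath Ventures LLC, giving 62% + 38% = 100%.
Chain via Granite Capital LLC → Highfield Manufacturing Inc. → Oakhollow Energy Co. (R3): 34% × 39% × 69% × 54% = 4.940676% of Beacon Holdings Ltd.
Chain via Brightpath Ventures LLC → Pinebrook Services GmbH → Summit Foods Inc. (R3): 100% × 74% × 37% × 24% = 6.5712% of Beacon Holdings Ltd.
Aggregating (R1): 4.940676% + 6.5712% = 11.511876%.

11.511876%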